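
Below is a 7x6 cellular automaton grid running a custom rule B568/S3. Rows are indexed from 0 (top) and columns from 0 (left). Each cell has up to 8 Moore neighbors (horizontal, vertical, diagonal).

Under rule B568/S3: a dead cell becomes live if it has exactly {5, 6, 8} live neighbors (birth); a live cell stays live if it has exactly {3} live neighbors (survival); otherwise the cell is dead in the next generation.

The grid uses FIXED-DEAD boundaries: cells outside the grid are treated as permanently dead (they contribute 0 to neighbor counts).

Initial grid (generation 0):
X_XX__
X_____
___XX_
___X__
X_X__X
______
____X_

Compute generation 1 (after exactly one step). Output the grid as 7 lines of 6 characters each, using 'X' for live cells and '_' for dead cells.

Answer: ______
______
______
___X__
______
______
______

Derivation:
Simulating step by step:
Generation 0 (given above): 11 live cells
Generation 1: 1 live cells
(generation 1 grid is the final answer)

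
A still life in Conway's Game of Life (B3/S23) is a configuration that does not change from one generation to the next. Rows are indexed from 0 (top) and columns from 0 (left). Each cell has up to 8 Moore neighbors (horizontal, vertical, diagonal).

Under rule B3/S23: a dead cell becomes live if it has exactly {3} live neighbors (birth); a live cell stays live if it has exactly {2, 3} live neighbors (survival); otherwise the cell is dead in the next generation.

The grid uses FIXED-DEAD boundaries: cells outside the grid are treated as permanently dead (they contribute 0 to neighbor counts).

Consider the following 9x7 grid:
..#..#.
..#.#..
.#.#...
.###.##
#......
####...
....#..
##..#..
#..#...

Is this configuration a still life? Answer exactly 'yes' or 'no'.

Answer: no

Derivation:
Compute generation 1 and compare to generation 0 (given above):
Generation 1:
...#...
.##.#..
.#...#.
##.##..
#...#..
####...
....#..
##.##..
##.....
Cell (0,2) differs: gen0=1 vs gen1=0 -> NOT a still life.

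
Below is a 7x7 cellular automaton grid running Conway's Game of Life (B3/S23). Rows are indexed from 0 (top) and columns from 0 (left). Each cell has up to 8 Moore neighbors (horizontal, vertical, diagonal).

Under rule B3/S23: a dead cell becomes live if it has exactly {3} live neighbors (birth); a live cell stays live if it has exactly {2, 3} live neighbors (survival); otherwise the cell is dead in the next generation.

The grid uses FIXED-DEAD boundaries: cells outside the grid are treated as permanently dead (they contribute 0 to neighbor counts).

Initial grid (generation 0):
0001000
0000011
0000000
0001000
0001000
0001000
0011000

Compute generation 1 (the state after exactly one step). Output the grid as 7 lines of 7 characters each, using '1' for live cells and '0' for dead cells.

Simulating step by step:
Generation 0 (given above): 8 live cells
Generation 1: 7 live cells
(generation 1 grid is the final answer)

Answer: 0000000
0000000
0000000
0000000
0011100
0001100
0011000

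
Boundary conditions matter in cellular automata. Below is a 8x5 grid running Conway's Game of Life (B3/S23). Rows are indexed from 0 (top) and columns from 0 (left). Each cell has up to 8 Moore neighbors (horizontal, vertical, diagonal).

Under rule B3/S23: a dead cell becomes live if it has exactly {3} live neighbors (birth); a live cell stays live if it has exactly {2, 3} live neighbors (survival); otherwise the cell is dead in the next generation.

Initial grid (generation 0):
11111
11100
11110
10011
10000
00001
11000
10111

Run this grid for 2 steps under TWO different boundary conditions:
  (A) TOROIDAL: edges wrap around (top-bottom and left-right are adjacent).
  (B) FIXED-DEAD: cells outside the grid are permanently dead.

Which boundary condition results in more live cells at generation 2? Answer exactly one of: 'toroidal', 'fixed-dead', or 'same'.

Answer: fixed-dead

Derivation:
Under TOROIDAL boundary, generation 2:
00000
00000
00000
00001
10110
01011
11100
00000
Population = 10

Under FIXED-DEAD boundary, generation 2:
00000
00011
00001
00000
11111
10001
00000
10110
Population = 13

Comparison: toroidal=10, fixed-dead=13 -> fixed-dead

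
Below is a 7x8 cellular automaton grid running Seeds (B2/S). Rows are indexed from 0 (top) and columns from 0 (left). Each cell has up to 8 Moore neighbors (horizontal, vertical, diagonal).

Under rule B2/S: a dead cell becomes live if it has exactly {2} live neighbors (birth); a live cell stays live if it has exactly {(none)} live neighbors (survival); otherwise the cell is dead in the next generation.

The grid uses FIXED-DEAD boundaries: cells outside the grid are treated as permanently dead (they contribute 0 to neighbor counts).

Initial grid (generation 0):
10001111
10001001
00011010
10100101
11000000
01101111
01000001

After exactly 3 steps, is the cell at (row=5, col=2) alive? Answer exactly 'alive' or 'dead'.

Answer: dead

Derivation:
Simulating step by step:
Generation 0 (given above): 25 live cells
Generation 1: 9 live cells
01010000
01000000
10100000
00000000
00000000
00010000
10011000
Generation 2: 5 live cells
10000000
00010000
00000000
01000000
00000000
00100000
00100000
Generation 3: 7 live cells
00000000
00000000
00100000
00000000
01100000
01010000
01010000

Cell (5,2) at generation 3: 0 -> dead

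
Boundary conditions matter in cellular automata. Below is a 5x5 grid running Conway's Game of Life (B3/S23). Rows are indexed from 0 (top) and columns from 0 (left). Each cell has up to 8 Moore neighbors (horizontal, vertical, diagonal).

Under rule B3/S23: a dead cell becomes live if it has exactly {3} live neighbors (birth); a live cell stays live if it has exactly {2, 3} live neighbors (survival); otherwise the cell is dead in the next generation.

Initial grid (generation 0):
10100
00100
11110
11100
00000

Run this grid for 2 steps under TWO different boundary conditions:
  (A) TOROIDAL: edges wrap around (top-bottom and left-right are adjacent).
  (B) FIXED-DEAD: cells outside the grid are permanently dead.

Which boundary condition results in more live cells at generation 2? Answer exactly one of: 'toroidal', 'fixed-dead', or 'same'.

Answer: toroidal

Derivation:
Under TOROIDAL boundary, generation 2:
01001
01010
01000
00100
10110
Population = 9

Under FIXED-DEAD boundary, generation 2:
00000
11000
11000
11100
00000
Population = 7

Comparison: toroidal=9, fixed-dead=7 -> toroidal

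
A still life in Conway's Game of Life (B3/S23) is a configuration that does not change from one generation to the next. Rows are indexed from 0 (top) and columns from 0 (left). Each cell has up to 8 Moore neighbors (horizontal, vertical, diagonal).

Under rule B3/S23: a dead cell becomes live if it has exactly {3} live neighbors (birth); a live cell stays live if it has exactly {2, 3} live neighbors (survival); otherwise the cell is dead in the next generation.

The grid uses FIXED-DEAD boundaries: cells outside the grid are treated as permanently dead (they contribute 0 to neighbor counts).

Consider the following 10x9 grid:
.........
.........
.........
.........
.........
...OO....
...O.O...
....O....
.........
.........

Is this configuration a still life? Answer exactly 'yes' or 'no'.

Compute generation 1 and compare to generation 0 (given above):
Generation 1:
.........
.........
.........
.........
.........
...OO....
...O.O...
....O....
.........
.........
The grids are IDENTICAL -> still life.

Answer: yes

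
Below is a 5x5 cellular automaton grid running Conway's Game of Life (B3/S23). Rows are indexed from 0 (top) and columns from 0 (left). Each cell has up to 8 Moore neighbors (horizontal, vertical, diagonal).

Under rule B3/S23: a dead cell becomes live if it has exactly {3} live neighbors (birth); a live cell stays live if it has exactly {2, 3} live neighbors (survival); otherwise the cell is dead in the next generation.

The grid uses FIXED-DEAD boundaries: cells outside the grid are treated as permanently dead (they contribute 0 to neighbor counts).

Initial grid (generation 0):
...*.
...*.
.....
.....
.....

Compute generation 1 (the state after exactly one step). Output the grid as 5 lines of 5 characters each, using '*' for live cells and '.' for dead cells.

Answer: .....
.....
.....
.....
.....

Derivation:
Simulating step by step:
Generation 0 (given above): 2 live cells
Generation 1: 0 live cells
(generation 1 grid is the final answer)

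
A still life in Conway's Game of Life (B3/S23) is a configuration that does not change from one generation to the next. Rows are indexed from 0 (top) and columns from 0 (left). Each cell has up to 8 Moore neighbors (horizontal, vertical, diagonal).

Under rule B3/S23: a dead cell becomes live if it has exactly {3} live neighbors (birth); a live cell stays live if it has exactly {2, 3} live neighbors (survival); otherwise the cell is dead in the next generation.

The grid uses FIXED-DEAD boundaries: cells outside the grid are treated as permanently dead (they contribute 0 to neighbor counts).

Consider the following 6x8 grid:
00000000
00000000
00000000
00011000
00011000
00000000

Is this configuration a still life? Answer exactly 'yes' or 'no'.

Compute generation 1 and compare to generation 0 (given above):
Generation 1:
00000000
00000000
00000000
00011000
00011000
00000000
The grids are IDENTICAL -> still life.

Answer: yes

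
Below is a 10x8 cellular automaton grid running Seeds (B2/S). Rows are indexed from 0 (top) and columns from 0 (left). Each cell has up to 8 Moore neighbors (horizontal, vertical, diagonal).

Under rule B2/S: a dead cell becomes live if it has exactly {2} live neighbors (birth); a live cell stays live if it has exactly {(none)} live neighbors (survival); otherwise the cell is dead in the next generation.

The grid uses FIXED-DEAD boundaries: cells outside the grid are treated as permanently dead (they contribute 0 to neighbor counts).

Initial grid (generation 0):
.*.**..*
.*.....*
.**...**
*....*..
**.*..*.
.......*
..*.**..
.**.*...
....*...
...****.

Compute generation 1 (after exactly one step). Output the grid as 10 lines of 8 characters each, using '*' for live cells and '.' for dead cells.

Simulating step by step:
Generation 0 (given above): 28 live cells
Generation 1: 15 live cells
(generation 1 grid is the final answer)

Answer: *.....*.
....**..
.....*..
...**...
..*.**.*
*.......
......*.
........
.*....*.
........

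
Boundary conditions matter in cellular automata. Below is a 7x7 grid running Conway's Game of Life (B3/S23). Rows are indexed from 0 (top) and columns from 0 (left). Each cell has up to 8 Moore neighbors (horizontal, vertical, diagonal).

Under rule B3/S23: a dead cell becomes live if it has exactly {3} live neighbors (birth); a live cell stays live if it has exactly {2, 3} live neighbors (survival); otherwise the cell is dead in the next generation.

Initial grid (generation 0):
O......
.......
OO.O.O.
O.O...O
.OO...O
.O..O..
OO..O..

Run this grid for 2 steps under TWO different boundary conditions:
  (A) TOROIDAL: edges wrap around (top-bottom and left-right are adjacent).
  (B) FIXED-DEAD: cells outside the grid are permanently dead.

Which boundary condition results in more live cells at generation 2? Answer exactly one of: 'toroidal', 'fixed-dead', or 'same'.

Answer: toroidal

Derivation:
Under TOROIDAL boundary, generation 2:
..O....
......O
..O....
O..O.O.
..OO.OO
OO.O.O.
OOO...O
Population = 18

Under FIXED-DEAD boundary, generation 2:
.......
O.O....
..O....
O..O.OO
.OOO.O.
O..O...
.......
Population = 13

Comparison: toroidal=18, fixed-dead=13 -> toroidal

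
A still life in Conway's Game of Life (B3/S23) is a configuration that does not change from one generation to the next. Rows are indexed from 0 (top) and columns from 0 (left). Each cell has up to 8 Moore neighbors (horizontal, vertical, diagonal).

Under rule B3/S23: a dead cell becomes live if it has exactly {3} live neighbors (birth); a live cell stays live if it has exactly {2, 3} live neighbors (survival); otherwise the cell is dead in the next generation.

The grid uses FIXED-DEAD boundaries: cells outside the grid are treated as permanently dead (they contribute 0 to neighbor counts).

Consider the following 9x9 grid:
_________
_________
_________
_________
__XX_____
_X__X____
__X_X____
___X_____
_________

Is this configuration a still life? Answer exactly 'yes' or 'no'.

Answer: yes

Derivation:
Compute generation 1 and compare to generation 0 (given above):
Generation 1:
_________
_________
_________
_________
__XX_____
_X__X____
__X_X____
___X_____
_________
The grids are IDENTICAL -> still life.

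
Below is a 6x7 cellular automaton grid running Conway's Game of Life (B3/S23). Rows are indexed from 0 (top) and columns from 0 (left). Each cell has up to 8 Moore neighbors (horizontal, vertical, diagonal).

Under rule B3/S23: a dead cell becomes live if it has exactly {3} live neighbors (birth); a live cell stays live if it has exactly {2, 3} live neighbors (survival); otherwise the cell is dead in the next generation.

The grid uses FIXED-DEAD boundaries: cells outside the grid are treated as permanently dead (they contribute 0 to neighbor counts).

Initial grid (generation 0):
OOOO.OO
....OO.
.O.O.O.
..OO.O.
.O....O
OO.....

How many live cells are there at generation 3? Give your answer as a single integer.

Simulating step by step:
Generation 0 (given above): 18 live cells
Generation 1: 17 live cells
.OOO.OO
O......
...O.OO
.O.O.OO
OO.....
OO.....
Generation 2: 13 live cells
.OO....
.O.O...
..O..OO
OO...OO
.......
OO.....
Generation 3: 12 live cells
.OO....
.O.O...
O.O.OOO
.O...OO
.......
.......
Population at generation 3: 12

Answer: 12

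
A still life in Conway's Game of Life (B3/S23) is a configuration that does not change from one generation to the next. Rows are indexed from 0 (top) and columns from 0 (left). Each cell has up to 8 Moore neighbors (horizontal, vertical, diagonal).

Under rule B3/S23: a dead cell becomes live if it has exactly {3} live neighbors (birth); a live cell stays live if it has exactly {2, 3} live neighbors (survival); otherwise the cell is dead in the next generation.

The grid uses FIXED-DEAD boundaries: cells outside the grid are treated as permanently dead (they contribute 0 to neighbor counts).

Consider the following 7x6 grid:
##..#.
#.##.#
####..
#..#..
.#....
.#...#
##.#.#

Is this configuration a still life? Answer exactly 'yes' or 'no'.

Answer: no

Derivation:
Compute generation 1 and compare to generation 0 (given above):
Generation 1:
#####.
......
#.....
#..#..
###...
.#..#.
###.#.
Cell (0,2) differs: gen0=0 vs gen1=1 -> NOT a still life.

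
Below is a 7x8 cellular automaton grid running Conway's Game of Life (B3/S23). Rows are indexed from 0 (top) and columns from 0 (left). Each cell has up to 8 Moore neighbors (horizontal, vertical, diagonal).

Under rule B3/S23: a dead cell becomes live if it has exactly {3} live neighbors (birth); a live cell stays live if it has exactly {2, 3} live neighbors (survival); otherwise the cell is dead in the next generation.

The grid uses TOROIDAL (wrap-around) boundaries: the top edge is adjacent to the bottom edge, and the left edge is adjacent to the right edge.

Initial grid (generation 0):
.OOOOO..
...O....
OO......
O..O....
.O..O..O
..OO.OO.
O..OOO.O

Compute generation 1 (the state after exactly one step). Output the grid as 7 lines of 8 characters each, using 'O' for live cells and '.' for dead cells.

Answer: OO...OO.
O..O....
OOO.....
..O....O
OO..OOOO
.OO.....
O......O

Derivation:
Simulating step by step:
Generation 0 (given above): 22 live cells
Generation 1: 21 live cells
(generation 1 grid is the final answer)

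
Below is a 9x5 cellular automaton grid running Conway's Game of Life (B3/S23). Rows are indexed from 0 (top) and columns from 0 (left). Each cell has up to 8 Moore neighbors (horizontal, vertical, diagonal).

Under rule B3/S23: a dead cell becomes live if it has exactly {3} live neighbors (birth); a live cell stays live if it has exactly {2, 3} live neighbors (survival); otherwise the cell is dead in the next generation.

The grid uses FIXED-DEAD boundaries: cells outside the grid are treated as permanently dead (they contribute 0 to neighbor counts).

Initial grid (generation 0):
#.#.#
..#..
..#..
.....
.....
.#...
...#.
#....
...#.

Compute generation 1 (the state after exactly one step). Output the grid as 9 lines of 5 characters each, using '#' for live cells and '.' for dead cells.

Answer: .#.#.
..#..
.....
.....
.....
.....
.....
.....
.....

Derivation:
Simulating step by step:
Generation 0 (given above): 9 live cells
Generation 1: 3 live cells
(generation 1 grid is the final answer)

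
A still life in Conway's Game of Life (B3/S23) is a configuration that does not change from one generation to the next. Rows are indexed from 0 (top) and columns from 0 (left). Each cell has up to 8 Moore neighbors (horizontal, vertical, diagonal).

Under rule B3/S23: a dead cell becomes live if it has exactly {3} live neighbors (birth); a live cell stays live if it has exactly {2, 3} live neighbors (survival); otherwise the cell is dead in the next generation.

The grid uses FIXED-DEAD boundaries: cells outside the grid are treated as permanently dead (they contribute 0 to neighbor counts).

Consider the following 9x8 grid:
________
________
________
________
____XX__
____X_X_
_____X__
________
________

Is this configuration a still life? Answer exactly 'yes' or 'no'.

Compute generation 1 and compare to generation 0 (given above):
Generation 1:
________
________
________
________
____XX__
____X_X_
_____X__
________
________
The grids are IDENTICAL -> still life.

Answer: yes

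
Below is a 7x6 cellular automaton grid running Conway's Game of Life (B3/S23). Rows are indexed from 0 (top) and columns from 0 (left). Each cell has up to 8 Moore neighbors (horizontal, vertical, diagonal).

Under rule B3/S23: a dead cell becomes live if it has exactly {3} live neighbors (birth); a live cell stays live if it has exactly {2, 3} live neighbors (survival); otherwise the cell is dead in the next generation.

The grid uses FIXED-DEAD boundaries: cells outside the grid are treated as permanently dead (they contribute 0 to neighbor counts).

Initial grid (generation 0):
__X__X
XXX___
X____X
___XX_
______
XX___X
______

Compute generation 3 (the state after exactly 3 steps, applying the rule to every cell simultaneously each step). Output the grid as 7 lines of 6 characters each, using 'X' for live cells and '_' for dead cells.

Answer: ______
_XXX__
____XX
___XXX
______
______
______

Derivation:
Simulating step by step:
Generation 0 (given above): 12 live cells
Generation 1: 9 live cells
__X___
X_X___
X_XXX_
____X_
____X_
______
______
Generation 2: 6 live cells
_X____
__X___
__X_X_
____XX
______
______
______
Generation 3: 8 live cells
(generation 3 grid is the final answer)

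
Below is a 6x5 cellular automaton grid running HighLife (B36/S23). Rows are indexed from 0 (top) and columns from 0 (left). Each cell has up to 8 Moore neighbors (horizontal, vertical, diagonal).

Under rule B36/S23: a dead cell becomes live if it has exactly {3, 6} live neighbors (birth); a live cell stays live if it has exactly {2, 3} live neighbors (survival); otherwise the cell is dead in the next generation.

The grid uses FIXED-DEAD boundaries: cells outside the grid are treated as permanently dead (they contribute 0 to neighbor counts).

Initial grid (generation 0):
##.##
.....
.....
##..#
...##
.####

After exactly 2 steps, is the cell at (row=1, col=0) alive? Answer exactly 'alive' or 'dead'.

Simulating step by step:
Generation 0 (given above): 13 live cells
Generation 1: 5 live cells
.....
.....
.....
...##
#....
..#.#
Generation 2: 1 live cells
.....
.....
.....
.....
....#
.....

Cell (1,0) at generation 2: 0 -> dead

Answer: dead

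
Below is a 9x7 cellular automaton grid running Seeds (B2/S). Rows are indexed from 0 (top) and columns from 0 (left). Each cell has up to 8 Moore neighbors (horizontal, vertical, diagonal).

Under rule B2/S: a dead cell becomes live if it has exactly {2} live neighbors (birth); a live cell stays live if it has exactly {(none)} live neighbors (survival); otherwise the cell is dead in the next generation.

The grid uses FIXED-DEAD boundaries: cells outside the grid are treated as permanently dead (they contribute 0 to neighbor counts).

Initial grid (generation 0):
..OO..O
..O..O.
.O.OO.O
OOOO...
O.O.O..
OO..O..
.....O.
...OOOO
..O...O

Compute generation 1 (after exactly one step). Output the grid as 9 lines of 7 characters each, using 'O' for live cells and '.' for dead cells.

Answer: .O..OO.
.......
.......
.......
.....O.
..O....
OOO....
..O....
.......

Derivation:
Simulating step by step:
Generation 0 (given above): 26 live cells
Generation 1: 9 live cells
(generation 1 grid is the final answer)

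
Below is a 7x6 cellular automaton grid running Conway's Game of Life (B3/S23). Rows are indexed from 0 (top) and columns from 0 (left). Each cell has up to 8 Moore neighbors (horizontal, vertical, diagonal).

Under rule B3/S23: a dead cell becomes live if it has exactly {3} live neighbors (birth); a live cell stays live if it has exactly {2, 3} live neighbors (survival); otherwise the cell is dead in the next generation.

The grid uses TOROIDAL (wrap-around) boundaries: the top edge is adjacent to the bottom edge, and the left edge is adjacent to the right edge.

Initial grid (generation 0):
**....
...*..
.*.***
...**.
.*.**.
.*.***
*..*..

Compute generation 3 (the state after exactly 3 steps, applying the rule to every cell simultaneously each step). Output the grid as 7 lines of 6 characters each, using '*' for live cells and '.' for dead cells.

Answer: *****.
.**...
......
.*....
.*....
**...*
**...*

Derivation:
Simulating step by step:
Generation 0 (given above): 18 live cells
Generation 1: 12 live cells
***...
.*.*.*
.....*
*.....
*.....
.*...*
...*..
Generation 2: 15 live cells
**.**.
.*..**
....**
*....*
**...*
*.....
......
Generation 3: 15 live cells
(generation 3 grid is the final answer)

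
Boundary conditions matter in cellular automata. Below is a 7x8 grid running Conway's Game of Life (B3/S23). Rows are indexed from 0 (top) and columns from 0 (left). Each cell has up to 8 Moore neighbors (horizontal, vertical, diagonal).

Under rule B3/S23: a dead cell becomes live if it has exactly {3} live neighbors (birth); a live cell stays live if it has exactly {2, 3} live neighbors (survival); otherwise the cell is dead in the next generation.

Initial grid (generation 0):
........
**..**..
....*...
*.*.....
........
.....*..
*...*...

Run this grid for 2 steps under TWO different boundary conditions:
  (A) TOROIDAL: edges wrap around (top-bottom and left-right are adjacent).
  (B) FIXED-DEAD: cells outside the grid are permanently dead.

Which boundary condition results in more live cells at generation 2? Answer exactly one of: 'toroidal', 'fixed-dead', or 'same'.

Under TOROIDAL boundary, generation 2:
....**..
**....*.
...*.*..
....*...
........
........
........
Population = 8

Under FIXED-DEAD boundary, generation 2:
........
...*.*..
...*.*..
....*...
........
........
........
Population = 5

Comparison: toroidal=8, fixed-dead=5 -> toroidal

Answer: toroidal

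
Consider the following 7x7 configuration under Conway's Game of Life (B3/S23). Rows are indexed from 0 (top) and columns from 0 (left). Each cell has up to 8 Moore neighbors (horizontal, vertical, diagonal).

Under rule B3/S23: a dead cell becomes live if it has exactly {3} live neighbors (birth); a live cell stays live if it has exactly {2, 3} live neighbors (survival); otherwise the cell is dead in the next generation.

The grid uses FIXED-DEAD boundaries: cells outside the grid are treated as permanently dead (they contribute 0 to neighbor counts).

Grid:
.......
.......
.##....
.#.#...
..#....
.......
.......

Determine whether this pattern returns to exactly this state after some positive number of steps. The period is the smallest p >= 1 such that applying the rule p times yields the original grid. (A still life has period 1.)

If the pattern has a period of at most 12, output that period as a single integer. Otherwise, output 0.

Simulating and comparing each generation to the original:
Gen 0 (original, given above): 5 live cells
Gen 1: 5 live cells, MATCHES original -> period = 1

Answer: 1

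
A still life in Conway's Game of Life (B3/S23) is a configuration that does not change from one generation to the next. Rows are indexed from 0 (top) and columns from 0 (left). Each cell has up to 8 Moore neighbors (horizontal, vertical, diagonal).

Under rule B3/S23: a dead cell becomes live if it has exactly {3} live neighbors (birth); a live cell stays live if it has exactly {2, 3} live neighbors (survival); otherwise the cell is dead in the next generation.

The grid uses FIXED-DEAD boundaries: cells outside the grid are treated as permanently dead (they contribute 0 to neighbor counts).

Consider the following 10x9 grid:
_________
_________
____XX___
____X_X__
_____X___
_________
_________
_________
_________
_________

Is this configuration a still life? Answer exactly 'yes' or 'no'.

Compute generation 1 and compare to generation 0 (given above):
Generation 1:
_________
_________
____XX___
____X_X__
_____X___
_________
_________
_________
_________
_________
The grids are IDENTICAL -> still life.

Answer: yes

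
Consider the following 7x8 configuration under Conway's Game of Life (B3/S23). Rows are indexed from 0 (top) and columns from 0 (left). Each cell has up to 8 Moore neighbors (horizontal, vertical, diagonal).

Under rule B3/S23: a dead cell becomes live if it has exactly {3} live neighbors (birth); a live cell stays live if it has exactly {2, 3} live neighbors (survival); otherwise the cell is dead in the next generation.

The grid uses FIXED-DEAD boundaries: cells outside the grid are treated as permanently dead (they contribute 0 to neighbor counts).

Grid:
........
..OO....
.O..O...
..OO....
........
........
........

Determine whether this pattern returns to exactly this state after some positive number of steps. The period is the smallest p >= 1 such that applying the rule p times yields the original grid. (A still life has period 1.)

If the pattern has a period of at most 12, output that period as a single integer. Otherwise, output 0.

Answer: 1

Derivation:
Simulating and comparing each generation to the original:
Gen 0 (original, given above): 6 live cells
Gen 1: 6 live cells, MATCHES original -> period = 1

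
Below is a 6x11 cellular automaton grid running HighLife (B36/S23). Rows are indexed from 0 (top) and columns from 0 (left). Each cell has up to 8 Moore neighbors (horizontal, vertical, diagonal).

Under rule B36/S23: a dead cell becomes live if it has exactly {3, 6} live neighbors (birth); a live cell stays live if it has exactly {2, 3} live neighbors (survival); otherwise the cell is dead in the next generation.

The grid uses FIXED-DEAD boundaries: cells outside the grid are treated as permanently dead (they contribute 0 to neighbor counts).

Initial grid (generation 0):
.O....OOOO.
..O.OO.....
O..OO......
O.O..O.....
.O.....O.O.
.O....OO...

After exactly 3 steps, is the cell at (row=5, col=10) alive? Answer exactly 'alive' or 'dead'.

Simulating step by step:
Generation 0 (given above): 20 live cells
Generation 1: 24 live cells
.....OOOO..
.OO.OOOOO..
..O........
O.OOO......
OOO....OO..
......OOO..
Generation 2: 19 live cells
....O...O..
.OOOO...O..
...O..OO...
OO.........
O.O...O.O..
.O....O.O..
Generation 3: 17 live cells
..O.O......
..O.OO..O..
O..OO..O...
OOO...O....
O.O........
.O.........

Cell (5,10) at generation 3: 0 -> dead

Answer: dead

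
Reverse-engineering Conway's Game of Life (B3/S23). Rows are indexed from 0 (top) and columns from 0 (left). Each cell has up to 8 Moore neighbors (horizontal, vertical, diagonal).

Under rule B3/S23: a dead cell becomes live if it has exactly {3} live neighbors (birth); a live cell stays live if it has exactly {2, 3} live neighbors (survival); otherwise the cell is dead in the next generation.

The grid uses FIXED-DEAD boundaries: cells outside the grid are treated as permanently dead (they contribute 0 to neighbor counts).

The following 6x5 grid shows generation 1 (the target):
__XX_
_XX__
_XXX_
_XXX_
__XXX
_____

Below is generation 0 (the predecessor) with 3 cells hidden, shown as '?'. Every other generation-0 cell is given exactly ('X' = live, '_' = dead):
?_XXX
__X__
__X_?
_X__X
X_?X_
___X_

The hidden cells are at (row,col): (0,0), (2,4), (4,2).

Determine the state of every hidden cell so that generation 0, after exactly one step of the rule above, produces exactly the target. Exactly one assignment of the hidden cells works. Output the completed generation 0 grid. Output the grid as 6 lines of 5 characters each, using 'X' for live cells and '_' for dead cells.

Hidden generation-0 cells (in order): (0,0), (2,4), (4,2).
A hidden cell only influences target cells in its own 3x3 neighborhood. Try each of the 2^3 = 8 assignments, step the completed generation 0 forward once under B3/S23, and compare with the target:
  (0,0)=_ (2,4)=_ (4,2)=_ -> step reproduces the target at every cell -> ACCEPT
  (0,0)=_ (2,4)=_ (4,2)=X -> step gives (3,2)='_' but target has 'X' -> reject
  (0,0)=_ (2,4)=X (4,2)=_ -> step gives (1,4)='X' but target has '_' -> reject
  (0,0)=_ (2,4)=X (4,2)=X -> step gives (1,4)='X' but target has '_' -> reject
  (0,0)=X (2,4)=_ (4,2)=_ -> step gives (0,1)='X' but target has '_' -> reject
  (0,0)=X (2,4)=_ (4,2)=X -> step gives (0,1)='X' but target has '_' -> reject
  (0,0)=X (2,4)=X (4,2)=_ -> step gives (0,1)='X' but target has '_' -> reject
  (0,0)=X (2,4)=X (4,2)=X -> step gives (0,1)='X' but target has '_' -> reject
Unique solution: (0,0)=dead, (2,4)=dead, (4,2)=dead.
Check: live-neighbor counts of every cell in the completed generation 0:
02231
03352
13231
22331
12323
11212
Applying B3/S23 to generation 0 with these counts gives:
__XX_
_XX__
_XXX_
_XXX_
__XXX
_____
which matches the target exactly.

Answer: __XXX
__X__
__X__
_X__X
X__X_
___X_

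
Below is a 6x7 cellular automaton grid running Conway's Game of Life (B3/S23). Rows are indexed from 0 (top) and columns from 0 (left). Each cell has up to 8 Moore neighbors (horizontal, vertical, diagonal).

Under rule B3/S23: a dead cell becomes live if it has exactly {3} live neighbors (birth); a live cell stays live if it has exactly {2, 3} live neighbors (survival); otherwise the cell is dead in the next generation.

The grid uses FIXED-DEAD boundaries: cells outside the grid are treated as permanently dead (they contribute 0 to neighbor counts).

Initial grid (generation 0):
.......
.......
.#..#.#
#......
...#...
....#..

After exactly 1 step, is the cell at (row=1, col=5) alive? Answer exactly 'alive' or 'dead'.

Answer: dead

Derivation:
Simulating step by step:
Generation 0 (given above): 6 live cells
Generation 1: 0 live cells
.......
.......
.......
.......
.......
.......

Cell (1,5) at generation 1: 0 -> dead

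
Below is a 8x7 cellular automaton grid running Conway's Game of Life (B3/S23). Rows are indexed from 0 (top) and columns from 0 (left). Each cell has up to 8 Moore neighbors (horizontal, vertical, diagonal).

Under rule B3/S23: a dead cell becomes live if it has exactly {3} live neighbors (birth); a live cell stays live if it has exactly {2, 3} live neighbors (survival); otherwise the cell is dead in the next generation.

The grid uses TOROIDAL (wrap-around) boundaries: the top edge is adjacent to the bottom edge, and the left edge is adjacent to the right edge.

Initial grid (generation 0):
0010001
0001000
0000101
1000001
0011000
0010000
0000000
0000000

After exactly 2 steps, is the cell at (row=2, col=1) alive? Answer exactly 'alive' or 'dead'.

Simulating step by step:
Generation 0 (given above): 10 live cells
Generation 1: 14 live cells
0000000
0001010
1000011
1001011
0111000
0011000
0000000
0000000
Generation 2: 10 live cells
0000000
0000110
1000000
0001010
1100001
0101000
0000000
0000000

Cell (2,1) at generation 2: 0 -> dead

Answer: dead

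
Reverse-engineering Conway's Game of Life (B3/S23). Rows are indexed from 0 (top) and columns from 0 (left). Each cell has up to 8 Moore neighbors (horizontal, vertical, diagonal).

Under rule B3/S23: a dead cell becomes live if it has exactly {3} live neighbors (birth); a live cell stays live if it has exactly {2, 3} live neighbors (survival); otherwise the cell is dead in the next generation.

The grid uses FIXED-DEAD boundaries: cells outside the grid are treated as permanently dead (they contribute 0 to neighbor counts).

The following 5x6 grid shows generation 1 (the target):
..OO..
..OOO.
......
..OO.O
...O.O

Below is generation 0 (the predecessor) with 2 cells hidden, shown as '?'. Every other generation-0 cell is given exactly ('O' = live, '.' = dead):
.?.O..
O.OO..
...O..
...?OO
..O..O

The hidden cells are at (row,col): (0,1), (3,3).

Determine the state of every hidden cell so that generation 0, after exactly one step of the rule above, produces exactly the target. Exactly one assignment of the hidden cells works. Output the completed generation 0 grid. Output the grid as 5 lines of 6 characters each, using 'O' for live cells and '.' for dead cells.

Hidden generation-0 cells (in order): (0,1), (3,3).
A hidden cell only influences target cells in its own 3x3 neighborhood. Try each of the 2^2 = 4 assignments, step the completed generation 0 forward once under B3/S23, and compare with the target:
  (0,1)=. (3,3)=. -> step gives (2,2)='O' but target has '.' -> reject
  (0,1)=. (3,3)=O -> step reproduces the target at every cell -> ACCEPT
  (0,1)=O (3,3)=. -> step gives (0,1)='O' but target has '.' -> reject
  (0,1)=O (3,3)=O -> step gives (0,1)='O' but target has '.' -> reject
Unique solution: (0,1)=dead, (3,3)=live.
Check: live-neighbor counts of every cell in the completed generation 0:
123220
023330
124452
013342
011342
Applying B3/S23 to generation 0 with these counts gives:
..OO..
..OOO.
......
..OO.O
...O.O
which matches the target exactly.

Answer: ...O..
O.OO..
...O..
...OOO
..O..O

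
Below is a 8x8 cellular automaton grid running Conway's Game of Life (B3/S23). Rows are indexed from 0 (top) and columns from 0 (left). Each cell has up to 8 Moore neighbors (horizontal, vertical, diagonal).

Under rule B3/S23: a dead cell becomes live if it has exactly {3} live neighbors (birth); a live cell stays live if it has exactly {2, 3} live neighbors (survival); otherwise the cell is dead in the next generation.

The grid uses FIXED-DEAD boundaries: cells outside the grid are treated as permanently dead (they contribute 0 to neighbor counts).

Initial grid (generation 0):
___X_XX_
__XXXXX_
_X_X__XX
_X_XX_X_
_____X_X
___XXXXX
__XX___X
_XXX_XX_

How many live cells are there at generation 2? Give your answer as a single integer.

Answer: 13

Derivation:
Simulating step by step:
Generation 0 (given above): 31 live cells
Generation 1: 19 live cells
__XX__X_
________
_X_____X
___XX___
__X____X
__XX_X_X
_X_____X
_X_XX_X_
Generation 2: 13 live cells
________
__X_____
________
__XX____
__X___X_
_XXX___X
_X___X_X
__X_____
Population at generation 2: 13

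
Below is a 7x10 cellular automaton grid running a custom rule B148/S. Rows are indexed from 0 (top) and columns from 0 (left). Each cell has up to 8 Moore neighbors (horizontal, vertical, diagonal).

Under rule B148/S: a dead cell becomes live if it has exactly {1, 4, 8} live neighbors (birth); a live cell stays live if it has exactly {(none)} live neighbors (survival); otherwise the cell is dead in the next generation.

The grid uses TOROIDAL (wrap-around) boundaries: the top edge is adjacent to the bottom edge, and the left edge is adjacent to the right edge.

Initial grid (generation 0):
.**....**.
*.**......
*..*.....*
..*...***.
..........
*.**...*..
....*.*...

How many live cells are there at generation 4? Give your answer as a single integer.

Answer: 21

Derivation:
Simulating step by step:
Generation 0 (given above): 20 live cells
Generation 1: 18 live cells
...*......
......*..*
.**..*....
....**....
*...**.*..
........**
.***...*..
Generation 2: 14 live cells
..*..*...*
.......**.
.......***
......****
.*........
..........
......*...
Generation 3: 31 live cells
**.**.....
.*****...*
.....**...
.**..*....
..*..*....
***..***..
*****..***
Generation 4: 21 live cells
..*..*..*.
*......**.
.*.*...***
*.....**..
........**
....*...**
.....**...
Population at generation 4: 21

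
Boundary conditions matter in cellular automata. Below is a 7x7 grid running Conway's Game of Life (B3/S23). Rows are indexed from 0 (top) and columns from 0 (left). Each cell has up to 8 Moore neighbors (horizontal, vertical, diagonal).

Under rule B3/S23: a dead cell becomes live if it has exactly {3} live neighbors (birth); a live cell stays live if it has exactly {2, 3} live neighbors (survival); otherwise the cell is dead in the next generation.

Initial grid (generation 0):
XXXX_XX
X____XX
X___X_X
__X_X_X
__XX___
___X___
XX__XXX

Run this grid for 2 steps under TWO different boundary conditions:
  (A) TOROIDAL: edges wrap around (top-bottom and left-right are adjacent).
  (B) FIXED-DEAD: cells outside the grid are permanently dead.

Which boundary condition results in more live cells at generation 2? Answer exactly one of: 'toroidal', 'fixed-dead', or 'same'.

Under TOROIDAL boundary, generation 2:
__XX___
_X_____
____XX_
X___X__
____X__
XXXXXXX
XX_XX_X
Population = 20

Under FIXED-DEAD boundary, generation 2:
X_X_XX_
X_____X
X___XX_
_X__X__
____XX_
__XX_X_
____XX_
Population = 18

Comparison: toroidal=20, fixed-dead=18 -> toroidal

Answer: toroidal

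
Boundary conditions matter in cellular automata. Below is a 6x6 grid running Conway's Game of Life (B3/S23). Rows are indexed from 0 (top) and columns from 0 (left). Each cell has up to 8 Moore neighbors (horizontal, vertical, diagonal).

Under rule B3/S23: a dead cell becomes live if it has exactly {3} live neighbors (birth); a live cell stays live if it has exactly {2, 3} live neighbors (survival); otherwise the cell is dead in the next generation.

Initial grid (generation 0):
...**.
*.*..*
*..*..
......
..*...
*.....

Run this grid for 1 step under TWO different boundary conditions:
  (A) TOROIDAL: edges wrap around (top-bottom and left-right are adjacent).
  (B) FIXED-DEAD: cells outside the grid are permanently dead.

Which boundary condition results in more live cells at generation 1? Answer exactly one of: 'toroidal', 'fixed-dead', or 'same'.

Answer: toroidal

Derivation:
Under TOROIDAL boundary, generation 1:
**.**.
***..*
**...*
......
......
...*..
Population = 12

Under FIXED-DEAD boundary, generation 1:
...**.
.**...
.*....
......
......
......
Population = 5

Comparison: toroidal=12, fixed-dead=5 -> toroidal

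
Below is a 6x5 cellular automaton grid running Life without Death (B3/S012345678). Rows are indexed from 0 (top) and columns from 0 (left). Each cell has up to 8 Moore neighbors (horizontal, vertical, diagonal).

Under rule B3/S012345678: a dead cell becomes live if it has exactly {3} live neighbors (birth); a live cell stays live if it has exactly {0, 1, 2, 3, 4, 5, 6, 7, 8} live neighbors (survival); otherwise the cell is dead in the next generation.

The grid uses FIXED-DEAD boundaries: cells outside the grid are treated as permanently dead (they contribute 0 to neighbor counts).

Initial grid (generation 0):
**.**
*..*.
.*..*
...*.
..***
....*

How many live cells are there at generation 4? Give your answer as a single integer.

Answer: 19

Derivation:
Simulating step by step:
Generation 0 (given above): 13 live cells
Generation 1: 16 live cells
*****
*..*.
.****
...*.
..***
....*
Generation 2: 17 live cells
*****
*..*.
.****
.*.*.
..***
....*
Generation 3: 18 live cells
*****
*..*.
*****
.*.*.
..***
....*
Generation 4: 19 live cells
*****
*..*.
*****
**.*.
..***
....*
Population at generation 4: 19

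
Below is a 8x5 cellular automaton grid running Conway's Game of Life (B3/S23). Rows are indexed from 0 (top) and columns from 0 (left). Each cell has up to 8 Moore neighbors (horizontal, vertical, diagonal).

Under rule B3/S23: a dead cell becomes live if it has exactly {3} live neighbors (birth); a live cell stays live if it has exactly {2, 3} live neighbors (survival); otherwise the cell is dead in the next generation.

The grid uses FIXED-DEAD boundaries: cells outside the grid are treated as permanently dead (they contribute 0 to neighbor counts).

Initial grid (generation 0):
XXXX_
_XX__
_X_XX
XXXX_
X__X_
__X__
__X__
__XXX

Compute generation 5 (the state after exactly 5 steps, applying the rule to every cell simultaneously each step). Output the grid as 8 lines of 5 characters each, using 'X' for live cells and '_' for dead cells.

Answer: _____
_____
_____
_____
_____
_____
_____
_____

Derivation:
Simulating step by step:
Generation 0 (given above): 20 live cells
Generation 1: 14 live cells
X__X_
____X
____X
X____
X__X_
_XXX_
_XX__
__XX_
Generation 2: 9 live cells
_____
___XX
_____
_____
X__X_
X__X_
_____
_XXX_
Generation 3: 3 live cells
_____
_____
_____
_____
_____
_____
_X_X_
__X__
Generation 4: 2 live cells
_____
_____
_____
_____
_____
_____
__X__
__X__
Generation 5: 0 live cells
(generation 5 grid is the final answer)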